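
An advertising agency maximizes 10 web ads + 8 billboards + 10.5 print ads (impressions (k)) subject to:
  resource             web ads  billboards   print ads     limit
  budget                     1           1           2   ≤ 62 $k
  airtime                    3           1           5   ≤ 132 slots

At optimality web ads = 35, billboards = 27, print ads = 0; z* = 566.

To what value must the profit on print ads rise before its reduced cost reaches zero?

19

Check each constraint at x*: budget 62/62 (tight); airtime 132/132 (tight).
From A_Bᵀ y = c: 1·y_budget + 3·y_airtime = 10; 1·y_budget + 1·y_airtime = 8.
This yields shadow prices y_budget = 7, y_airtime = 1.
print ads enters the basis when its profit ≥ yᵀa₃ = 7·2 + 1·5 = 19.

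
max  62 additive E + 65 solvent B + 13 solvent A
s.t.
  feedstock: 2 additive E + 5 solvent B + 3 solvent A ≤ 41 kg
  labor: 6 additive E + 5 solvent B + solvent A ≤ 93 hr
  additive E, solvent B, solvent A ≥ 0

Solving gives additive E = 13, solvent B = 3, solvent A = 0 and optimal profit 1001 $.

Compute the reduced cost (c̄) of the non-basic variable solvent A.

-8

Both feedstock and labor are binding at x*.
From A_Bᵀ y = c: 2·y_feedstock + 6·y_labor = 62; 5·y_feedstock + 5·y_labor = 65.
This yields shadow prices y_feedstock = 4, y_labor = 9.
Reduced cost of solvent A: c₃ − yᵀa₃ = 13 − (4·3 + 9·1) = 13 − 21 = -8.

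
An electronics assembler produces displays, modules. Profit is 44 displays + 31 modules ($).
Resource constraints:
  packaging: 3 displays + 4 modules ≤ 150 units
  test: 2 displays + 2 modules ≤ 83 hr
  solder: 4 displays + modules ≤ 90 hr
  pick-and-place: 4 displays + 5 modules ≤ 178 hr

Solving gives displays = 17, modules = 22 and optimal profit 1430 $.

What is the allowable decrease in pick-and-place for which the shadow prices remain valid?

88

Binding constraints: solder, pick-and-place. The basis is B = [[4,1],[4,5]] with det 16.
Per unit decrease in pick-and-place, x* moves by d = (0.0625, -0.25).
The basis stays optimal until modules reaches 0; allowable decrease = 88 hr.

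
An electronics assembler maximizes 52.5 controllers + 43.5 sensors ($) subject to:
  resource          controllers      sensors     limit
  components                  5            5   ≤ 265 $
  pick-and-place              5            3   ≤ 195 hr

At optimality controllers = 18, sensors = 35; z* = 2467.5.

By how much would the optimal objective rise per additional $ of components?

6

Check each constraint at x*: components 265/265 (tight); pick-and-place 195/195 (tight).
Dual feasibility on the basic columns requires 5·y_components + 5·y_pick-and-place = 52.5, 5·y_components + 3·y_pick-and-place = 43.5.
This yields shadow prices y_components = 6, y_pick-and-place = 4.5.
Shadow price of components = 6.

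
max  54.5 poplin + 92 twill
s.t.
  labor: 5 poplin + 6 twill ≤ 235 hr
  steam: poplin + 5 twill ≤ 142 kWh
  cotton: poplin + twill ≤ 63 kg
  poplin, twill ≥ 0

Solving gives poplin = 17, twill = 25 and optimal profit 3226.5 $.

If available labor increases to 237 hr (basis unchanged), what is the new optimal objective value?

At the optimum: labor uses 235 of 235 (binding); steam uses 142 of 142 (binding); cotton uses 42 of 63 (slack = 21).
Slack constraints have shadow price 0 (complementary slackness).
Dual feasibility on the basic columns requires 5·y_labor + 1·y_steam = 54.5, 6·y_labor + 5·y_steam = 92.
This yields shadow prices y_labor = 9.5, y_steam = 7.
Δz = y_labor·Δb = 9.5 × (2) = 19, so new z* = 3226.5 + 19 = 3245.5.

3245.5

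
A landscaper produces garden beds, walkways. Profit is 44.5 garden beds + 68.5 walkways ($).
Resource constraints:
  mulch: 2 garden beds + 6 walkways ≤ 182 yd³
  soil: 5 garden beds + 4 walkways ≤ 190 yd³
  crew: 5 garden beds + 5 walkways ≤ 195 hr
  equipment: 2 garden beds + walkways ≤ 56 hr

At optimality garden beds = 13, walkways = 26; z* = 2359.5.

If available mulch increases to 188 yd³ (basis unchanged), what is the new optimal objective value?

2395.5

Check each constraint at x*: mulch 182/182 (tight); soil 169/190 (slack 21); crew 195/195 (tight); equipment 52/56 (slack 4).
By complementary slackness, y = 0 for the non-binding constraints.
From A_Bᵀ y = c: 2·y_mulch + 5·y_crew = 44.5; 6·y_mulch + 5·y_crew = 68.5.
→ y_mulch = 6 and y_crew = 6.5.
Δz = y_mulch·Δb = 6 × (6) = 36, so new z* = 2359.5 + 36 = 2395.5.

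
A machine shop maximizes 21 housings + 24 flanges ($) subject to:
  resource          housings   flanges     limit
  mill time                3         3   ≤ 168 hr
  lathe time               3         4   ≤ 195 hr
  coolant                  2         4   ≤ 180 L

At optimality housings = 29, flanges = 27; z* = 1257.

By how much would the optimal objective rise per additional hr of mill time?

Check each constraint at x*: mill time 168/168 (tight); lathe time 195/195 (tight); coolant 166/180 (slack 14).
Since coolant is not tight, its dual is 0.
Dual feasibility on the basic columns requires 3·y_mill time + 3·y_lathe time = 21, 3·y_mill time + 4·y_lathe time = 24.
→ y_mill time = 4 and y_lathe time = 3.
Shadow price of mill time = 4.

4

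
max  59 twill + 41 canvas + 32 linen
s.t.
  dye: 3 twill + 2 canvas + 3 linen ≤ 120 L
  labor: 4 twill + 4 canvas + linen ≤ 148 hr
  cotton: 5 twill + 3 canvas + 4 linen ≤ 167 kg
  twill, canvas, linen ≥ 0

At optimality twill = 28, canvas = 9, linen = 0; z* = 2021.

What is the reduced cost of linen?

-7.5

Check each constraint at x*: dye 102/120 (slack 18); labor 148/148 (tight); cotton 167/167 (tight).
Slack constraints have shadow price 0 (complementary slackness).
Dual feasibility on the basic columns requires 4·y_labor + 5·y_cotton = 59, 4·y_labor + 3·y_cotton = 41.
Solving: y_labor = 3.5, y_cotton = 9.
Reduced cost of linen: c₃ − yᵀa₃ = 32 − (3.5·1 + 9·4) = 32 − 39.5 = -7.5.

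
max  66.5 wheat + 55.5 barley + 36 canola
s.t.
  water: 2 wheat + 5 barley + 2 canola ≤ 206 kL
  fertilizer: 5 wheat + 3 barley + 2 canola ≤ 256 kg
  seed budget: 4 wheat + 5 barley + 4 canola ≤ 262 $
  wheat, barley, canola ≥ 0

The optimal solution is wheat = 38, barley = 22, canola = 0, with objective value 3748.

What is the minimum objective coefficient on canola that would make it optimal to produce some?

41

Check each constraint at x*: water 186/206 (slack 20); fertilizer 256/256 (tight); seed budget 262/262 (tight).
Since water is not tight, its dual is 0.
The binding rows give the dual system: 5·y_fertilizer + 4·y_seed budget = 66.5 and 3·y_fertilizer + 5·y_seed budget = 55.5.
Solving: y_fertilizer = 8.5, y_seed budget = 6.
canola enters the basis when its profit ≥ yᵀa₃ = 8.5·2 + 6·4 = 41.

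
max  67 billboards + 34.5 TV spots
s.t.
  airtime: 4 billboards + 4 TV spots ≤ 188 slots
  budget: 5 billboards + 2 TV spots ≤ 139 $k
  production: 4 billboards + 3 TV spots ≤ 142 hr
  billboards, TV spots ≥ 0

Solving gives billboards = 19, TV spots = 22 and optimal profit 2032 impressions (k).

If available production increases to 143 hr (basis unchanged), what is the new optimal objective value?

2037.5

At the optimum: airtime uses 164 of 188 (slack = 24); budget uses 139 of 139 (binding); production uses 142 of 142 (binding).
Slack constraints have shadow price 0 (complementary slackness).
Dual feasibility on the basic columns requires 5·y_budget + 4·y_production = 67, 2·y_budget + 3·y_production = 34.5.
Solving: y_budget = 9, y_production = 5.5.
Δz = y_production·Δb = 5.5 × (1) = 5.5, so new z* = 2032 + 5.5 = 2037.5.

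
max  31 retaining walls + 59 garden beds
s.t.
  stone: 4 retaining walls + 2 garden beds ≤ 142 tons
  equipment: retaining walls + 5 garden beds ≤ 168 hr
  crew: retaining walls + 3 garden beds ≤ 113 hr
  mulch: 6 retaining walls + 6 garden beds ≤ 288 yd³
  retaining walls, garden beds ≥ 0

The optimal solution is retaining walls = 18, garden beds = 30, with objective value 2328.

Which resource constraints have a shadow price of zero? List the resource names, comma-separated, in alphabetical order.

stone: 132/142 (slack 10)
equipment: 168/168 (binding)
crew: 108/113 (slack 5)
mulch: 288/288 (binding)
By complementary slackness, a constraint with positive slack has shadow price 0 → crew, stone.

crew, stone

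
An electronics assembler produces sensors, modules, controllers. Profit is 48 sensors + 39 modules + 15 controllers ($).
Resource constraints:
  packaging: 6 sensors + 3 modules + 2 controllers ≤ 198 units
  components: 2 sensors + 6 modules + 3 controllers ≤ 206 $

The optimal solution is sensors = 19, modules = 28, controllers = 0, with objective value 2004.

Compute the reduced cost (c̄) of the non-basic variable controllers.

-8

At the optimum: packaging uses 198 of 198 (binding); components uses 206 of 206 (binding).
From A_Bᵀ y = c: 6·y_packaging + 2·y_components = 48; 3·y_packaging + 6·y_components = 39.
Solving: y_packaging = 7, y_components = 3.
Reduced cost of controllers: c₃ − yᵀa₃ = 15 − (7·2 + 3·3) = 15 − 23 = -8.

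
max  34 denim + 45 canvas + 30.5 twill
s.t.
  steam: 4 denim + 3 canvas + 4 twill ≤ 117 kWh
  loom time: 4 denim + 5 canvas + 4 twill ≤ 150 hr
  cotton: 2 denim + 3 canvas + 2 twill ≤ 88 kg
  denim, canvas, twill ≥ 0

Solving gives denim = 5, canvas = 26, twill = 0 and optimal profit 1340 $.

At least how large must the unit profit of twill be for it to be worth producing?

Check each constraint at x*: steam 98/117 (slack 19); loom time 150/150 (tight); cotton 88/88 (tight).
Since steam is not tight, its dual is 0.
From A_Bᵀ y = c: 4·y_loom time + 2·y_cotton = 34; 5·y_loom time + 3·y_cotton = 45.
This yields shadow prices y_loom time = 6, y_cotton = 5.
twill enters the basis when its profit ≥ yᵀa₃ = 6·4 + 5·2 = 34.

34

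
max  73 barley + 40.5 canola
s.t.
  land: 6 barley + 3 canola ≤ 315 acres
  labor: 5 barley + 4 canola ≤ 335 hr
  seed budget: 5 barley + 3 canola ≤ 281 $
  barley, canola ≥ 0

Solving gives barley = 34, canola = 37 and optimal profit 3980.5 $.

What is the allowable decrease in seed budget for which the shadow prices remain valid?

18.5

Binding constraints: land, seed budget. The basis is B = [[6,3],[5,3]] with det 3.
Per unit decrease in seed budget, x* moves by d = (1, -2).
The basis stays optimal until canola reaches 0; allowable decrease = 18.5 $.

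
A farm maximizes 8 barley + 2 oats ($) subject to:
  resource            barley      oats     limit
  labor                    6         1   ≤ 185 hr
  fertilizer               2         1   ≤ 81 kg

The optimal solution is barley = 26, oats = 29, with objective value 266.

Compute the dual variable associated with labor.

1

At the optimum: labor uses 185 of 185 (binding); fertilizer uses 81 of 81 (binding).
Dual feasibility on the basic columns requires 6·y_labor + 2·y_fertilizer = 8, 1·y_labor + 1·y_fertilizer = 2.
→ y_labor = 1 and y_fertilizer = 1.
Shadow price of labor = 1.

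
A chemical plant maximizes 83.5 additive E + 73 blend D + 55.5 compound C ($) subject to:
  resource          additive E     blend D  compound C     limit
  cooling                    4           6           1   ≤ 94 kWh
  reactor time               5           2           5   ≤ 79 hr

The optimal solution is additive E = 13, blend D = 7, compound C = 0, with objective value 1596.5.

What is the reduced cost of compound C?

Both cooling and reactor time are binding at x*.
From A_Bᵀ y = c: 4·y_cooling + 5·y_reactor time = 83.5; 6·y_cooling + 2·y_reactor time = 73.
This yields shadow prices y_cooling = 9, y_reactor time = 9.5.
Reduced cost of compound C: c₃ − yᵀa₃ = 55.5 − (9·1 + 9.5·5) = 55.5 − 56.5 = -1.

-1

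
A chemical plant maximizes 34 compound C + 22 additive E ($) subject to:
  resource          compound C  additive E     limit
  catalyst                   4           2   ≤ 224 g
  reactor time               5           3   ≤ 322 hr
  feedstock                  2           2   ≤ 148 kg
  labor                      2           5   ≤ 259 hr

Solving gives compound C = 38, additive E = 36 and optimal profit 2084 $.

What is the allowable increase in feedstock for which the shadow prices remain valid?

0.75

Binding constraints: catalyst, feedstock. The basis is B = [[4,2],[2,2]] with det 4.
Per unit increase in feedstock, x* moves by d = (-0.5, 1).
The basis stays optimal until labor becomes binding; allowable increase = 0.75 kg.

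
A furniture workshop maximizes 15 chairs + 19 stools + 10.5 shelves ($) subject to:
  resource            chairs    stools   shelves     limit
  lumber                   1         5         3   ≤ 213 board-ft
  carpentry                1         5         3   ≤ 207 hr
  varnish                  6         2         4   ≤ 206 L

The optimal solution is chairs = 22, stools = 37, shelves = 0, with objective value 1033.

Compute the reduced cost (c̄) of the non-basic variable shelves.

Binding: carpentry and varnish. Non-binding: lumber (6 unused).
Since lumber is not tight, its dual is 0.
Dual feasibility on the basic columns requires 1·y_carpentry + 6·y_varnish = 15, 5·y_carpentry + 2·y_varnish = 19.
This yields shadow prices y_carpentry = 3, y_varnish = 2.
Reduced cost of shelves: c₃ − yᵀa₃ = 10.5 − (3·3 + 2·4) = 10.5 − 17 = -6.5.

-6.5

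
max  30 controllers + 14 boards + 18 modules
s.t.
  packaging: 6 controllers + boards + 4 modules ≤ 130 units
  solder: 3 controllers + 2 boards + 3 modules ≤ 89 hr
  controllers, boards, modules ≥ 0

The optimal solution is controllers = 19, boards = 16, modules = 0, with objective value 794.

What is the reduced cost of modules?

-8

Both packaging and solder are binding at x*.
The binding rows give the dual system: 6·y_packaging + 3·y_solder = 30 and 1·y_packaging + 2·y_solder = 14.
This yields shadow prices y_packaging = 2, y_solder = 6.
Reduced cost of modules: c₃ − yᵀa₃ = 18 − (2·4 + 6·3) = 18 − 26 = -8.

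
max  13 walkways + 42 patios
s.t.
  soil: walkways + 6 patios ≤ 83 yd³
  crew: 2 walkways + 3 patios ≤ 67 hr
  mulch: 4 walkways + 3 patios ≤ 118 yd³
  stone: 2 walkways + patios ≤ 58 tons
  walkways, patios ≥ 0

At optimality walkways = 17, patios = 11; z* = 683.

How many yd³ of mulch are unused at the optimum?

17

mulch used = 4·17 + 3·11 = 101; slack = 118 − 101 = 17.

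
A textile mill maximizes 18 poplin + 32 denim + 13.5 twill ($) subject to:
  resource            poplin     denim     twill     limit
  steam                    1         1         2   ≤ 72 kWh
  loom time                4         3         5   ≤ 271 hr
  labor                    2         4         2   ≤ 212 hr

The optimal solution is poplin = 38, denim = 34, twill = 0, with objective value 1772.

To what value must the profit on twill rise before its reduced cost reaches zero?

22

At the optimum: steam uses 72 of 72 (binding); loom time uses 254 of 271 (slack = 17); labor uses 212 of 212 (binding).
Slack constraints have shadow price 0 (complementary slackness).
From A_Bᵀ y = c: 1·y_steam + 2·y_labor = 18; 1·y_steam + 4·y_labor = 32.
This yields shadow prices y_steam = 4, y_labor = 7.
twill enters the basis when its profit ≥ yᵀa₃ = 4·2 + 7·2 = 22.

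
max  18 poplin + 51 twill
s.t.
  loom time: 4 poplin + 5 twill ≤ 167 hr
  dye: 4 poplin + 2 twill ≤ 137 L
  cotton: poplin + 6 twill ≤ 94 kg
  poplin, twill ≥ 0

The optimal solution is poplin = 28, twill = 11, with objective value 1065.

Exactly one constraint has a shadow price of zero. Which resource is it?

loom time: 167/167 (binding)
dye: 134/137 (slack 3)
cotton: 94/94 (binding)
By complementary slackness, a constraint with positive slack has shadow price 0 → dye.

dye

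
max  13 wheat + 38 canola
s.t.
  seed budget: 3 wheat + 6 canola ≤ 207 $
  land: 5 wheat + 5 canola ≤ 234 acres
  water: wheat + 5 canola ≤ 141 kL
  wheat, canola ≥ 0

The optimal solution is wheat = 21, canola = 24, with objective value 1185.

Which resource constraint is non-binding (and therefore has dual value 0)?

land

seed budget: 207/207 (binding)
land: 225/234 (slack 9)
water: 141/141 (binding)
By complementary slackness, a constraint with positive slack has shadow price 0 → land.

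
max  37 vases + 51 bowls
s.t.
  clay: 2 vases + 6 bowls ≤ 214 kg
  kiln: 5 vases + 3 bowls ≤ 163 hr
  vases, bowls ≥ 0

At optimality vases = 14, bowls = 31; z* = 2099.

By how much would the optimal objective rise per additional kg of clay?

6

Both clay and kiln are binding at x*.
The binding rows give the dual system: 2·y_clay + 5·y_kiln = 37 and 6·y_clay + 3·y_kiln = 51.
Solving: y_clay = 6, y_kiln = 5.
Shadow price of clay = 6.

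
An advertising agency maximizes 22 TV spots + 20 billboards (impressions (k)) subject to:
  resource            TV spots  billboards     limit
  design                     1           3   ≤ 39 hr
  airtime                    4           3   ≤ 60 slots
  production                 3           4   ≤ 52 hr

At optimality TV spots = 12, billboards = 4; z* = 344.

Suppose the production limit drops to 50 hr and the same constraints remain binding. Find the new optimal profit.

Binding: airtime and production. Non-binding: design (15 unused).
Since design is not tight, its dual is 0.
From A_Bᵀ y = c: 4·y_airtime + 3·y_production = 22; 3·y_airtime + 4·y_production = 20.
This yields shadow prices y_airtime = 4, y_production = 2.
Δz = y_production·Δb = 2 × (-2) = -4, so new z* = 344 − 4 = 340.

340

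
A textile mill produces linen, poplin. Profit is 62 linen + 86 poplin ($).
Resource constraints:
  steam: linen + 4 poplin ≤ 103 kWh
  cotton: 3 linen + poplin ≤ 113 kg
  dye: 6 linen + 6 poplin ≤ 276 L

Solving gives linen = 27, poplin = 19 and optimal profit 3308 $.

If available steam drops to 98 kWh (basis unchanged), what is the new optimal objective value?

Check each constraint at x*: steam 103/103 (tight); cotton 100/113 (slack 13); dye 276/276 (tight).
Slack constraints have shadow price 0 (complementary slackness).
The binding rows give the dual system: 1·y_steam + 6·y_dye = 62 and 4·y_steam + 6·y_dye = 86.
Solving: y_steam = 8, y_dye = 9.
Δz = y_steam·Δb = 8 × (-5) = -40, so new z* = 3308 − 40 = 3268.

3268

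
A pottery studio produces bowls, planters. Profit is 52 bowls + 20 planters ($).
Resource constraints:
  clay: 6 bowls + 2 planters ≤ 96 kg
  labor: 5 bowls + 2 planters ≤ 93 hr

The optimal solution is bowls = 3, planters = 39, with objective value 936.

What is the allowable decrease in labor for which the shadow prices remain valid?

Binding constraints: clay, labor. The basis is B = [[6,2],[5,2]] with det 2.
Per unit decrease in labor, x* moves by d = (1, -3).
The basis stays optimal until planters reaches 0; allowable decrease = 13 hr.

13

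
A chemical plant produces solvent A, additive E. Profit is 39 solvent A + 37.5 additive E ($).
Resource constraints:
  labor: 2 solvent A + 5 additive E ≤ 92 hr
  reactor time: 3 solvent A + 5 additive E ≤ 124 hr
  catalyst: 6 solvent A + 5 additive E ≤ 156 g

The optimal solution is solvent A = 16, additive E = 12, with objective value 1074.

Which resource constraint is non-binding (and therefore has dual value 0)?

reactor time

labor: 92/92 (binding)
reactor time: 108/124 (slack 16)
catalyst: 156/156 (binding)
By complementary slackness, a constraint with positive slack has shadow price 0 → reactor time.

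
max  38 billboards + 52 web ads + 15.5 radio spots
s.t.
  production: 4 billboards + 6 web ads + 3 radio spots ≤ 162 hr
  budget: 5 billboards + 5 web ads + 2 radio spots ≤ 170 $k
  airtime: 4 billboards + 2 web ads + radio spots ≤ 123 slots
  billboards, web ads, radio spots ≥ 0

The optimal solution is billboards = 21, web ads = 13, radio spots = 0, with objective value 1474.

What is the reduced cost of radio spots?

Binding: production and budget. Non-binding: airtime (13 unused).
Since airtime is not tight, its dual is 0.
The binding rows give the dual system: 4·y_production + 5·y_budget = 38 and 6·y_production + 5·y_budget = 52.
Solving: y_production = 7, y_budget = 2.
Reduced cost of radio spots: c₃ − yᵀa₃ = 15.5 − (7·3 + 2·2) = 15.5 − 25 = -9.5.

-9.5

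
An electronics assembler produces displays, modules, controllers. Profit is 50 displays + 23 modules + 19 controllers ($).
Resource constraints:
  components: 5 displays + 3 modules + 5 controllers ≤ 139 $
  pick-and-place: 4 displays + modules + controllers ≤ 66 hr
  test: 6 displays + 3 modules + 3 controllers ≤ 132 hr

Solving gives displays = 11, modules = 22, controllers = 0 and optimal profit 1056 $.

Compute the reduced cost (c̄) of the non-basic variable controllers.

Binding: pick-and-place and test. Non-binding: components (18 unused).
Slack constraints have shadow price 0 (complementary slackness).
Dual feasibility on the basic columns requires 4·y_pick-and-place + 6·y_test = 50, 1·y_pick-and-place + 3·y_test = 23.
Solving: y_pick-and-place = 2, y_test = 7.
Reduced cost of controllers: c₃ − yᵀa₃ = 19 − (2·1 + 7·3) = 19 − 23 = -4.

-4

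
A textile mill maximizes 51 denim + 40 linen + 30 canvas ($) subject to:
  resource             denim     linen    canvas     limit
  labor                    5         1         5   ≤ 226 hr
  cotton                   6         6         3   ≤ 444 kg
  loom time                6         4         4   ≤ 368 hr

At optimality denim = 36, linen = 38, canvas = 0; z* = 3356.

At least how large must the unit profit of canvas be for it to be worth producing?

31

Check each constraint at x*: labor 218/226 (slack 8); cotton 444/444 (tight); loom time 368/368 (tight).
Since labor is not tight, its dual is 0.
Dual feasibility on the basic columns requires 6·y_cotton + 6·y_loom time = 51, 6·y_cotton + 4·y_loom time = 40.
This yields shadow prices y_cotton = 3, y_loom time = 5.5.
canvas enters the basis when its profit ≥ yᵀa₃ = 3·3 + 5.5·4 = 31.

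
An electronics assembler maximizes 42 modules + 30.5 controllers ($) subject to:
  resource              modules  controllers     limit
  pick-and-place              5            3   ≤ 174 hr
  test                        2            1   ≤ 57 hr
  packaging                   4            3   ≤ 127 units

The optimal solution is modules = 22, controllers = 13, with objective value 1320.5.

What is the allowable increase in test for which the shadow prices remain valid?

Binding constraints: test, packaging. The basis is B = [[2,1],[4,3]] with det 2.
Per unit increase in test, x* moves by d = (1.5, -2).
The basis stays optimal until controllers reaches 0; allowable increase = 6.5 hr.

6.5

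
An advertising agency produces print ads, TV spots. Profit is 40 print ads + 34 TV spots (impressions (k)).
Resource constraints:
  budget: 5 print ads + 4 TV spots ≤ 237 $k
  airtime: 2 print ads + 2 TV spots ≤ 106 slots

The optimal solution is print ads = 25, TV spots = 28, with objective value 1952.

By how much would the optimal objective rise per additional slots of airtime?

5

Both budget and airtime are binding at x*.
The binding rows give the dual system: 5·y_budget + 2·y_airtime = 40 and 4·y_budget + 2·y_airtime = 34.
Solving: y_budget = 6, y_airtime = 5.
Shadow price of airtime = 5.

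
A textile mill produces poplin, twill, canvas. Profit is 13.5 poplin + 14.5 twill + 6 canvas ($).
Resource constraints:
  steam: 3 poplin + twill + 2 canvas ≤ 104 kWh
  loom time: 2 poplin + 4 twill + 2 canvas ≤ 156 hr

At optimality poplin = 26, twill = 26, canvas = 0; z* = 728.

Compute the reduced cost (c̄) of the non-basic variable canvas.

Check each constraint at x*: steam 104/104 (tight); loom time 156/156 (tight).
From A_Bᵀ y = c: 3·y_steam + 2·y_loom time = 13.5; 1·y_steam + 4·y_loom time = 14.5.
Solving: y_steam = 2.5, y_loom time = 3.
Reduced cost of canvas: c₃ − yᵀa₃ = 6 − (2.5·2 + 3·2) = 6 − 11 = -5.

-5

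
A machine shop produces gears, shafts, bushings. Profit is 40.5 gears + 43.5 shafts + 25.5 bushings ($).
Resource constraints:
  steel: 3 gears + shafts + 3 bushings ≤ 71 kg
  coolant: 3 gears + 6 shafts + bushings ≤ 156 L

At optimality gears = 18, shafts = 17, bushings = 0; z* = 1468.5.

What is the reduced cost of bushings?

-3

Check each constraint at x*: steel 71/71 (tight); coolant 156/156 (tight).
The binding rows give the dual system: 3·y_steel + 3·y_coolant = 40.5 and 1·y_steel + 6·y_coolant = 43.5.
→ y_steel = 7.5 and y_coolant = 6.
Reduced cost of bushings: c₃ − yᵀa₃ = 25.5 − (7.5·3 + 6·1) = 25.5 − 28.5 = -3.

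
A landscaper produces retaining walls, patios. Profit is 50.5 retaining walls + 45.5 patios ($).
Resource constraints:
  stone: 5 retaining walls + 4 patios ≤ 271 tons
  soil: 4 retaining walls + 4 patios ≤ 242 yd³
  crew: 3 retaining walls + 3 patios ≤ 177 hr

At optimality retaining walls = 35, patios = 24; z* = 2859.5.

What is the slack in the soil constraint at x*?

6

soil used = 4·35 + 4·24 = 236; slack = 242 − 236 = 6.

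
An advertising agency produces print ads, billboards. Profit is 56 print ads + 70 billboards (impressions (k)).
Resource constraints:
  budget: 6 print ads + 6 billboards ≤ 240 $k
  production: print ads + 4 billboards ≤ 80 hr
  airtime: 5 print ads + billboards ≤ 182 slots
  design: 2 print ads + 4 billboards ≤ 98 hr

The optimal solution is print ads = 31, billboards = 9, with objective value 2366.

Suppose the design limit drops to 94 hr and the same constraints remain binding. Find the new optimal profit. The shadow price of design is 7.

2338

Δb = -4, so new z* = 2366 + (7)·(-4) = 2366 − 28 = 2338.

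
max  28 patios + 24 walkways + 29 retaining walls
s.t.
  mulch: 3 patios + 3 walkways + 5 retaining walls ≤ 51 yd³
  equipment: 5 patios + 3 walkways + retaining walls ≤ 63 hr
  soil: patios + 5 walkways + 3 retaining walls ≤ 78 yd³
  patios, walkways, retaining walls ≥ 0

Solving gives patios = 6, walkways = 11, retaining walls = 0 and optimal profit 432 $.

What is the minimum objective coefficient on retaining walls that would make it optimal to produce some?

Binding: mulch and equipment. Non-binding: soil (17 unused).
Slack constraints have shadow price 0 (complementary slackness).
The binding rows give the dual system: 3·y_mulch + 5·y_equipment = 28 and 3·y_mulch + 3·y_equipment = 24.
This yields shadow prices y_mulch = 6, y_equipment = 2.
retaining walls enters the basis when its profit ≥ yᵀa₃ = 6·5 + 2·1 = 32.

32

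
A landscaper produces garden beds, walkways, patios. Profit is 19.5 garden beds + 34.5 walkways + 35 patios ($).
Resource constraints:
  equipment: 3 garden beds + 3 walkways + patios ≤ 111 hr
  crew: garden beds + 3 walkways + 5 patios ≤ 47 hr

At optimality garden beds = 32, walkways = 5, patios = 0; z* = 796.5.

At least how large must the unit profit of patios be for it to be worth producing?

At the optimum: equipment uses 111 of 111 (binding); crew uses 47 of 47 (binding).
From A_Bᵀ y = c: 3·y_equipment + 1·y_crew = 19.5; 3·y_equipment + 3·y_crew = 34.5.
Solving: y_equipment = 4, y_crew = 7.5.
patios enters the basis when its profit ≥ yᵀa₃ = 4·1 + 7.5·5 = 41.5.

41.5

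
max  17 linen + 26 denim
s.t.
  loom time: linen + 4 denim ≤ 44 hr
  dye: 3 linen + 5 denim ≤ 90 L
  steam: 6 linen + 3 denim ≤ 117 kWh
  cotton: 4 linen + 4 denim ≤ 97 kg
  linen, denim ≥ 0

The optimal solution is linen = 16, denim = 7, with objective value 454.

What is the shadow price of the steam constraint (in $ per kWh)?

Binding: loom time and steam. Non-binding: dye (7 unused), cotton (5 unused).
Slack constraints have shadow price 0 (complementary slackness).
The binding rows give the dual system: 1·y_loom time + 6·y_steam = 17 and 4·y_loom time + 3·y_steam = 26.
This yields shadow prices y_loom time = 5, y_steam = 2.
Shadow price of steam = 2.

2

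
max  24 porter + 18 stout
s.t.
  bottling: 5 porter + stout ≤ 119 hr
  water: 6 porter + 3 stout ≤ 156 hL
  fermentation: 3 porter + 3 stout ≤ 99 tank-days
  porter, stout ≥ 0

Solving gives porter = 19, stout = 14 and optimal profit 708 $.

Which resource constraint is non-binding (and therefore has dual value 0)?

bottling

bottling: 109/119 (slack 10)
water: 156/156 (binding)
fermentation: 99/99 (binding)
By complementary slackness, a constraint with positive slack has shadow price 0 → bottling.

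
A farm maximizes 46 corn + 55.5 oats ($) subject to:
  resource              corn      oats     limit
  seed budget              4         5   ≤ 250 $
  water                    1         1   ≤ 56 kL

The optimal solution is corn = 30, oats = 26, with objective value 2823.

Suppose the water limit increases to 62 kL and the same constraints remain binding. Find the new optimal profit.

Check each constraint at x*: seed budget 250/250 (tight); water 56/56 (tight).
From A_Bᵀ y = c: 4·y_seed budget + 1·y_water = 46; 5·y_seed budget + 1·y_water = 55.5.
This yields shadow prices y_seed budget = 9.5, y_water = 8.
Δz = y_water·Δb = 8 × (6) = 48, so new z* = 2823 + 48 = 2871.

2871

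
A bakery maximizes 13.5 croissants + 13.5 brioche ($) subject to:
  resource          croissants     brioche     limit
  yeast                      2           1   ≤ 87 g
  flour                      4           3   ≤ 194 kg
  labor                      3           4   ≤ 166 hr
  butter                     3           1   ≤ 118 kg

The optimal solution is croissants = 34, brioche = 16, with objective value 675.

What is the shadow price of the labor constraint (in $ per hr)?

3

Check each constraint at x*: yeast 84/87 (slack 3); flour 184/194 (slack 10); labor 166/166 (tight); butter 118/118 (tight).
Slack constraints have shadow price 0 (complementary slackness).
From A_Bᵀ y = c: 3·y_labor + 3·y_butter = 13.5; 4·y_labor + 1·y_butter = 13.5.
→ y_labor = 3 and y_butter = 1.5.
Shadow price of labor = 3.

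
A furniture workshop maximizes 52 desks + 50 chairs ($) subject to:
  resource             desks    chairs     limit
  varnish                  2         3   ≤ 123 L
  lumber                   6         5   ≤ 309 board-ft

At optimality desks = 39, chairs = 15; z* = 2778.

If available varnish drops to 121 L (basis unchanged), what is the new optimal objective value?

2768

Both varnish and lumber are binding at x*.
Dual feasibility on the basic columns requires 2·y_varnish + 6·y_lumber = 52, 3·y_varnish + 5·y_lumber = 50.
Solving: y_varnish = 5, y_lumber = 7.
Δz = y_varnish·Δb = 5 × (-2) = -10, so new z* = 2778 − 10 = 2768.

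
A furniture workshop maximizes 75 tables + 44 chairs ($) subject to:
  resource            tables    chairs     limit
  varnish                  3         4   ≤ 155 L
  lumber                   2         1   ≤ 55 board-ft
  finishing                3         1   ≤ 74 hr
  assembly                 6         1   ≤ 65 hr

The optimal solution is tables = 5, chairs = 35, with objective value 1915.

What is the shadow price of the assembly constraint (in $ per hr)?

8

Check each constraint at x*: varnish 155/155 (tight); lumber 45/55 (slack 10); finishing 50/74 (slack 24); assembly 65/65 (tight).
By complementary slackness, y = 0 for the non-binding constraints.
Dual feasibility on the basic columns requires 3·y_varnish + 6·y_assembly = 75, 4·y_varnish + 1·y_assembly = 44.
Solving: y_varnish = 9, y_assembly = 8.
Shadow price of assembly = 8.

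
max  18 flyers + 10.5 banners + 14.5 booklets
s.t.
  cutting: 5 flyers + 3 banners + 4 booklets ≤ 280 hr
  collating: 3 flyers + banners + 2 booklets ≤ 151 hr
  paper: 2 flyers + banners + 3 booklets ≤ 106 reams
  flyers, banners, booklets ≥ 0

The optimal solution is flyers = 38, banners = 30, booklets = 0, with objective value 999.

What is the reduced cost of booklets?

Check each constraint at x*: cutting 280/280 (tight); collating 144/151 (slack 7); paper 106/106 (tight).
Since collating is not tight, its dual is 0.
From A_Bᵀ y = c: 5·y_cutting + 2·y_paper = 18; 3·y_cutting + 1·y_paper = 10.5.
→ y_cutting = 3 and y_paper = 1.5.
Reduced cost of booklets: c₃ − yᵀa₃ = 14.5 − (3·4 + 1.5·3) = 14.5 − 16.5 = -2.

-2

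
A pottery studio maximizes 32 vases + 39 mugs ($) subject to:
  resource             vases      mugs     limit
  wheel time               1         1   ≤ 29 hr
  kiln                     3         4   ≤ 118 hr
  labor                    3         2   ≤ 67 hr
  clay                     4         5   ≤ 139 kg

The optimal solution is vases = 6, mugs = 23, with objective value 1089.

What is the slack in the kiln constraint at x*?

8

kiln used = 3·6 + 4·23 = 110; slack = 118 − 110 = 8.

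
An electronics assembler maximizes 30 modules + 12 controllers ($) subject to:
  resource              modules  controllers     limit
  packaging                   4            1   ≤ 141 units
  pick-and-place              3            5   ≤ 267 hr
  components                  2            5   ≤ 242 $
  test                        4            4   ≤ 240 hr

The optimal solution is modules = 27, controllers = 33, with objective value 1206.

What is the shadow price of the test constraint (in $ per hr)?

1.5

Check each constraint at x*: packaging 141/141 (tight); pick-and-place 246/267 (slack 21); components 219/242 (slack 23); test 240/240 (tight).
Slack constraints have shadow price 0 (complementary slackness).
From A_Bᵀ y = c: 4·y_packaging + 4·y_test = 30; 1·y_packaging + 4·y_test = 12.
This yields shadow prices y_packaging = 6, y_test = 1.5.
Shadow price of test = 1.5.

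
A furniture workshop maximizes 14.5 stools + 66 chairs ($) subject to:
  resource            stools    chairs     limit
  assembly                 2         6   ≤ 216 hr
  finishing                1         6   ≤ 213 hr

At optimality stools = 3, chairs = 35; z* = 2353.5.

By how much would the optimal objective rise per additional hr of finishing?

7.5

At the optimum: assembly uses 216 of 216 (binding); finishing uses 213 of 213 (binding).
The binding rows give the dual system: 2·y_assembly + 1·y_finishing = 14.5 and 6·y_assembly + 6·y_finishing = 66.
→ y_assembly = 3.5 and y_finishing = 7.5.
Shadow price of finishing = 7.5.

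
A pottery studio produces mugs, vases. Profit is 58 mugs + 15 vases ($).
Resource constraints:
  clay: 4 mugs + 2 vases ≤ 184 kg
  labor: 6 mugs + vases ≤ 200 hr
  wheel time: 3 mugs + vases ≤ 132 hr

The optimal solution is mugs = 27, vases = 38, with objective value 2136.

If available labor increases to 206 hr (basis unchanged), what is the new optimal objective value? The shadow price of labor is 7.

2178

Δb = 6, so new z* = 2136 + (7)·(6) = 2136 + 42 = 2178.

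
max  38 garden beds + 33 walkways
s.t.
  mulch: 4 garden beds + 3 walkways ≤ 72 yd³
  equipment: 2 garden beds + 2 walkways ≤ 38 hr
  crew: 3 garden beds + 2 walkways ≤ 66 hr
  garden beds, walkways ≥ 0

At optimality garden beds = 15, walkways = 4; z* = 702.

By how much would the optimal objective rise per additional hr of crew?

0

Binding: mulch and equipment. Non-binding: crew (13 unused).
By complementary slackness, y = 0 for the non-binding constraint.
The binding rows give the dual system: 4·y_mulch + 2·y_equipment = 38 and 3·y_mulch + 2·y_equipment = 33.
This yields shadow prices y_mulch = 5, y_equipment = 9.
Shadow price of crew = 0.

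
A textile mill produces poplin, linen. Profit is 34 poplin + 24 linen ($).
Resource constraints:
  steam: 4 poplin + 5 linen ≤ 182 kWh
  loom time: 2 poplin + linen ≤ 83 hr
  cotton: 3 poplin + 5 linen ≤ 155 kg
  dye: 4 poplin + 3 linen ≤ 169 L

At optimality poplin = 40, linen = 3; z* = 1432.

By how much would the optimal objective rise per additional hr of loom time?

3

Binding: loom time and dye. Non-binding: steam (7 unused), cotton (20 unused).
Since steam, cotton are not tight, their duals are 0.
Dual feasibility on the basic columns requires 2·y_loom time + 4·y_dye = 34, 1·y_loom time + 3·y_dye = 24.
Solving: y_loom time = 3, y_dye = 7.
Shadow price of loom time = 3.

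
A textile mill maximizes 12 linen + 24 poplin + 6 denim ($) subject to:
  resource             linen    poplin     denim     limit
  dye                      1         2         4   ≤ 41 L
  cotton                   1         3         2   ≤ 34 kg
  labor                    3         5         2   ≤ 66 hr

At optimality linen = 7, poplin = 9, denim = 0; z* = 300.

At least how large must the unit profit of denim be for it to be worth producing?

12

Binding: cotton and labor. Non-binding: dye (16 unused).
Since dye is not tight, its dual is 0.
The binding rows give the dual system: 1·y_cotton + 3·y_labor = 12 and 3·y_cotton + 5·y_labor = 24.
Solving: y_cotton = 3, y_labor = 3.
denim enters the basis when its profit ≥ yᵀa₃ = 3·2 + 3·2 = 12.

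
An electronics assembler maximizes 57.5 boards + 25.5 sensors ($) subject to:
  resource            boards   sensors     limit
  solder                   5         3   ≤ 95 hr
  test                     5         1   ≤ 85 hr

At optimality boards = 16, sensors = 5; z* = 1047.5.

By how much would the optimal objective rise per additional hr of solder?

7

At the optimum: solder uses 95 of 95 (binding); test uses 85 of 85 (binding).
The binding rows give the dual system: 5·y_solder + 5·y_test = 57.5 and 3·y_solder + 1·y_test = 25.5.
→ y_solder = 7 and y_test = 4.5.
Shadow price of solder = 7.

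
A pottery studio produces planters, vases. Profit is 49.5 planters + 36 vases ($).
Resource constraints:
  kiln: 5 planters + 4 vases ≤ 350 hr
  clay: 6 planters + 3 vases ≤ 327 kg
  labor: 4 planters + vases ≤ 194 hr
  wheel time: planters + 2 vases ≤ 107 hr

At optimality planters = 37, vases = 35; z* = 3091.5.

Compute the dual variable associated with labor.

0

Binding: clay and wheel time. Non-binding: kiln (25 unused), labor (11 unused).
Since kiln, labor are not tight, their duals are 0.
Dual feasibility on the basic columns requires 6·y_clay + 1·y_wheel time = 49.5, 3·y_clay + 2·y_wheel time = 36.
→ y_clay = 7 and y_wheel time = 7.5.
Shadow price of labor = 0.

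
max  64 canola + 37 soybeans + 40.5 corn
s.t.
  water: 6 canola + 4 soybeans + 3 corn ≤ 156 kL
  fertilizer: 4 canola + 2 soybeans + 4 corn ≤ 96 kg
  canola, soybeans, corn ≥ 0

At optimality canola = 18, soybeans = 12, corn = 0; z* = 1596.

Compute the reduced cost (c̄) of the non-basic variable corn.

-8.5

At the optimum: water uses 156 of 156 (binding); fertilizer uses 96 of 96 (binding).
From A_Bᵀ y = c: 6·y_water + 4·y_fertilizer = 64; 4·y_water + 2·y_fertilizer = 37.
Solving: y_water = 5, y_fertilizer = 8.5.
Reduced cost of corn: c₃ − yᵀa₃ = 40.5 − (5·3 + 8.5·4) = 40.5 − 49 = -8.5.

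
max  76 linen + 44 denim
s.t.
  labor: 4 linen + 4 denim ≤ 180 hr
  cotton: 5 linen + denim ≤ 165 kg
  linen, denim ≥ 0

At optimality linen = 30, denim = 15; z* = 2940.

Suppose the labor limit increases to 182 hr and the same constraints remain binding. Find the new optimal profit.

Both labor and cotton are binding at x*.
Dual feasibility on the basic columns requires 4·y_labor + 5·y_cotton = 76, 4·y_labor + 1·y_cotton = 44.
This yields shadow prices y_labor = 9, y_cotton = 8.
Δz = y_labor·Δb = 9 × (2) = 18, so new z* = 2940 + 18 = 2958.

2958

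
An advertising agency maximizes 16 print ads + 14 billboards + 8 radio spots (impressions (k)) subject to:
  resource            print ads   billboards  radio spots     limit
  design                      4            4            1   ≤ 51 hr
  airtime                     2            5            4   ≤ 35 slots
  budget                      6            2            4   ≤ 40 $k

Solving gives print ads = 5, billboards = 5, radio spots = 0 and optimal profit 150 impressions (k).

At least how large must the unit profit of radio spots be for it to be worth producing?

Binding: airtime and budget. Non-binding: design (11 unused).
Since design is not tight, its dual is 0.
Dual feasibility on the basic columns requires 2·y_airtime + 6·y_budget = 16, 5·y_airtime + 2·y_budget = 14.
This yields shadow prices y_airtime = 2, y_budget = 2.
radio spots enters the basis when its profit ≥ yᵀa₃ = 2·4 + 2·4 = 16.

16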